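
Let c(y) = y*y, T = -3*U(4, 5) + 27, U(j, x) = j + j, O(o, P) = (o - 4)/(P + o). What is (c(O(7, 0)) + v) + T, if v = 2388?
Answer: 117168/49 ≈ 2391.2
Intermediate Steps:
O(o, P) = (-4 + o)/(P + o)
U(j, x) = 2*j
T = 3 (T = -6*4 + 27 = -3*8 + 27 = -24 + 27 = 3)
c(y) = y**2
(c(O(7, 0)) + v) + T = (((-4 + 7)/(0 + 7))**2 + 2388) + 3 = ((3/7)**2 + 2388) + 3 = (9/49 + 2388) + 3 = 117021/49 + 3 = 117168/49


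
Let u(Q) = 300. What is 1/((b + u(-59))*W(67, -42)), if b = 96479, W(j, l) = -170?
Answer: -1/16452430 ≈ -6.0781e-8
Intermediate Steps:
1/((b + u(-59))*W(67, -42)) = 1/((96479 + 300)*(-170)) = -1/170/96779 = (1/96779)*(-1/170) = -1/16452430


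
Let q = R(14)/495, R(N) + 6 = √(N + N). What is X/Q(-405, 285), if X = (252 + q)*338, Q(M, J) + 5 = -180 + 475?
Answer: 7026682/23925 + 338*√7/71775 ≈ 293.71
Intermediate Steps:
R(N) = -6 + √2*√N (R(N) = -6 + √(N + N) = -6 + √(2*N) = -6 + √2*√N)
q = -2/165 + 2*√7/495 (q = (-6 + √2*√14)/495 = (-6 + 2*√7)*(1/495) = -2/165 + 2*√7/495 ≈ -0.0014313)
Q(M, J) = 290 (Q(M, J) = -5 + (-180 + 475) = -5 + 295 = 290)
X = 14053364/165 + 676*√7/495 (X = (252 + (-2/165 + 2*√7/495))*338 = (41578/165 + 2*√7/495)*338 = 14053364/165 + 676*√7/495 ≈ 85176.)
X/Q(-405, 285) = (14053364/165 + 676*√7/495)/290 = (14053364/165 + 676*√7/495)*(1/290) = 7026682/23925 + 338*√7/71775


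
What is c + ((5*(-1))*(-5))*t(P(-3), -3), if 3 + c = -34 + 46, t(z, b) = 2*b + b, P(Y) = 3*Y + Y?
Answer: -216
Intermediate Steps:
P(Y) = 4*Y
t(z, b) = 3*b
c = 9 (c = -3 + (-34 + 46) = -3 + 12 = 9)
c + ((5*(-1))*(-5))*t(P(-3), -3) = 9 + ((5*(-1))*(-5))*(3*(-3)) = 9 - 5*(-5)*(-9) = 9 + 25*(-9) = 9 - 225 = -216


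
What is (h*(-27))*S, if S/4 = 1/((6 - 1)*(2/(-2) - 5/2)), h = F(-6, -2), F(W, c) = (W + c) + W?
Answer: -432/5 ≈ -86.400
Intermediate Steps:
F(W, c) = c + 2*W
h = -14 (h = -2 + 2*(-6) = -2 - 12 = -14)
S = -8/35 (S = 4/(((6 - 1)*(2/(-2) - 5/2))) = 4/((5*(2*(-½) - 5*½))) = 4/((5*(-1 - 5/2))) = 4/((5*(-7/2))) = 4/(-35/2) = 4*(-2/35) = -8/35 ≈ -0.22857)
(h*(-27))*S = -14*(-27)*(-8/35) = 378*(-8/35) = -432/5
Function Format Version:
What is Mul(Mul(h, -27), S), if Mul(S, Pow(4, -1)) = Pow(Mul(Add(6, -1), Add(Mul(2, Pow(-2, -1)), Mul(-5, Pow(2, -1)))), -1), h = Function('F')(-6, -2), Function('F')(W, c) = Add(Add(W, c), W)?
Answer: Rational(-432, 5) ≈ -86.400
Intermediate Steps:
Function('F')(W, c) = Add(c, Mul(2, W))
h = -14 (h = Add(-2, Mul(2, -6)) = Add(-2, -12) = -14)
S = Rational(-8, 35) (S = Mul(4, Pow(Mul(Add(6, -1), Add(Mul(2, Pow(-2, -1)), Mul(-5, Pow(2, -1)))), -1)) = Mul(4, Pow(Mul(5, Add(Mul(2, Rational(-1, 2)), Mul(-5, Rational(1, 2)))), -1)) = Mul(4, Pow(Mul(5, Add(-1, Rational(-5, 2))), -1)) = Mul(4, Pow(Mul(5, Rational(-7, 2)), -1)) = Mul(4, Pow(Rational(-35, 2), -1)) = Mul(4, Rational(-2, 35)) = Rational(-8, 35) ≈ -0.22857)
Mul(Mul(h, -27), S) = Mul(Mul(-14, -27), Rational(-8, 35)) = Mul(378, Rational(-8, 35)) = Rational(-432, 5)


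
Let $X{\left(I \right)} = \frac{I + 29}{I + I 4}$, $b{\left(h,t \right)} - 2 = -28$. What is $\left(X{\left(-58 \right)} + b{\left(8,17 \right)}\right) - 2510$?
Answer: $- \frac{25359}{10} \approx -2535.9$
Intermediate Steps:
$b{\left(h,t \right)} = -26$ ($b{\left(h,t \right)} = 2 - 28 = -26$)
$X{\left(I \right)} = \frac{29 + I}{5 I}$ ($X{\left(I \right)} = \frac{29 + I}{I + 4 I} = \frac{29 + I}{5 I}$)
$\left(X{\left(-58 \right)} + b{\left(8,17 \right)}\right) - 2510 = \left(\frac{29 - 58}{5 \left(-58\right)} - 26\right) - 2510 = \left(\frac{1}{5} \left(- \frac{1}{58}\right) \left(-29\right) - 26\right) - 2510 = \left(\frac{1}{10} - 26\right) - 2510 = - \frac{259}{10} - 2510 = - \frac{25359}{10}$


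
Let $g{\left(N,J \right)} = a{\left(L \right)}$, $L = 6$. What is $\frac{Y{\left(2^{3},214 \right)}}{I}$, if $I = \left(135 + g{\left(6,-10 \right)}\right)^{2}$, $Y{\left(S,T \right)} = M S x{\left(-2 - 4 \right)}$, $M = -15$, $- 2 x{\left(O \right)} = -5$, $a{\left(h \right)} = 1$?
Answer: $- \frac{75}{4624} \approx -0.01622$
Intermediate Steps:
$x{\left(O \right)} = \frac{5}{2}$ ($x{\left(O \right)} = \left(- \frac{1}{2}\right) \left(-5\right) = \frac{5}{2}$)
$g{\left(N,J \right)} = 1$
$Y{\left(S,T \right)} = - \frac{75 S}{2}$ ($Y{\left(S,T \right)} = - 15 S \frac{5}{2} = - \frac{75 S}{2}$)
$I = 18496$ ($I = \left(135 + 1\right)^{2} = 136^{2} = 18496$)
$\frac{Y{\left(2^{3},214 \right)}}{I} = \frac{\left(- \frac{75}{2}\right) 2^{3}}{18496} = \left(- \frac{75}{2}\right) 8 \cdot \frac{1}{18496} = \left(-300\right) \frac{1}{18496} = - \frac{75}{4624}$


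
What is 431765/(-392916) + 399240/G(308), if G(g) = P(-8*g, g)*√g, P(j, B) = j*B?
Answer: -431765/392916 - 49905*√77/14609056 ≈ -1.1288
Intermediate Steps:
P(j, B) = B*j
G(g) = -8*g^(5/2) (G(g) = (g*(-8*g))*√g = (-8*g²)*√g = -8*g^(5/2))
431765/(-392916) + 399240/G(308) = 431765/(-392916) + 399240/((-1517824*√77)) = 431765*(-1/392916) + 399240/((-1517824*√77)) = -431765/392916 + 399240/((-1517824*√77)) = -431765/392916 + 399240*(-√77/116872448) = -431765/392916 - 49905*√77/14609056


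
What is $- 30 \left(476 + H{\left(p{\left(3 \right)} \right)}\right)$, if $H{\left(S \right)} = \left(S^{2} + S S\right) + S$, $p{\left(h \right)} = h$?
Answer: $-14910$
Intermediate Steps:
$H{\left(S \right)} = S + 2 S^{2}$ ($H{\left(S \right)} = \left(S^{2} + S^{2}\right) + S = 2 S^{2} + S = S + 2 S^{2}$)
$- 30 \left(476 + H{\left(p{\left(3 \right)} \right)}\right) = - 30 \left(476 + 3 \left(1 + 2 \cdot 3\right)\right) = - 30 \left(476 + 3 \left(1 + 6\right)\right) = - 30 \left(476 + 3 \cdot 7\right) = - 30 \left(476 + 21\right) = \left(-30\right) 497 = -14910$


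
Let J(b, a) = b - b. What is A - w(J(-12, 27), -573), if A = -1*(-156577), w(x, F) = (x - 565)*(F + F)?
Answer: -490913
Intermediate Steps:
J(b, a) = 0
w(x, F) = 2*F*(-565 + x) (w(x, F) = (-565 + x)*(2*F) = 2*F*(-565 + x))
A = 156577
A - w(J(-12, 27), -573) = 156577 - 2*(-573)*(-565 + 0) = 156577 - 2*(-573)*(-565) = 156577 - 1*647490 = 156577 - 647490 = -490913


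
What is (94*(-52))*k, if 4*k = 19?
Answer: -23218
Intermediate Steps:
k = 19/4 (k = (¼)*19 = 19/4 ≈ 4.7500)
(94*(-52))*k = (94*(-52))*(19/4) = -4888*19/4 = -23218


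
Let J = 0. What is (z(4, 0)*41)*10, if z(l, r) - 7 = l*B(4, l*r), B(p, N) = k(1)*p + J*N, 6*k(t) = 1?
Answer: 11890/3 ≈ 3963.3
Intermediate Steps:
k(t) = 1/6 (k(t) = (1/6)*1 = 1/6)
B(p, N) = p/6 (B(p, N) = p/6 + 0*N = p/6 + 0 = p/6)
z(l, r) = 7 + 2*l/3 (z(l, r) = 7 + l*((1/6)*4) = 7 + l*(2/3) = 7 + 2*l/3)
(z(4, 0)*41)*10 = ((7 + (2/3)*4)*41)*10 = ((7 + 8/3)*41)*10 = ((29/3)*41)*10 = (1189/3)*10 = 11890/3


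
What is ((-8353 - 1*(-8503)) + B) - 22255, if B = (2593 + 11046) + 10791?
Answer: 2325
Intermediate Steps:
B = 24430 (B = 13639 + 10791 = 24430)
((-8353 - 1*(-8503)) + B) - 22255 = ((-8353 - 1*(-8503)) + 24430) - 22255 = ((-8353 + 8503) + 24430) - 22255 = (150 + 24430) - 22255 = 24580 - 22255 = 2325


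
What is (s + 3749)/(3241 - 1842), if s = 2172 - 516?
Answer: 5405/1399 ≈ 3.8635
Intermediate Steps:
s = 1656
(s + 3749)/(3241 - 1842) = (1656 + 3749)/(3241 - 1842) = 5405/1399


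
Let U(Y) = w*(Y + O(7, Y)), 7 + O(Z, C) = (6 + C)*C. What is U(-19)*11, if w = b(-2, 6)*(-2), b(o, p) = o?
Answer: 9724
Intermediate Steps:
O(Z, C) = -7 + C*(6 + C) (O(Z, C) = -7 + (6 + C)*C = -7 + C*(6 + C))
w = 4 (w = -2*(-2) = 4)
U(Y) = -28 + 4*Y² + 28*Y (U(Y) = 4*(Y + (-7 + Y² + 6*Y)) = 4*(-7 + Y² + 7*Y) = -28 + 4*Y² + 28*Y)
U(-19)*11 = (-28 + 4*(-19)² + 28*(-19))*11 = (-28 + 4*361 - 532)*11 = (-28 + 1444 - 532)*11 = 884*11 = 9724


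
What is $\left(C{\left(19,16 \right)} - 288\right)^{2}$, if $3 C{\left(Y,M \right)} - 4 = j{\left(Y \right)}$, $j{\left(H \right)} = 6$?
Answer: $\frac{729316}{9} \approx 81035.0$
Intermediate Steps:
$C{\left(Y,M \right)} = \frac{10}{3}$ ($C{\left(Y,M \right)} = \frac{4}{3} + \frac{1}{3} \cdot 6 = \frac{4}{3} + 2 = \frac{10}{3}$)
$\left(C{\left(19,16 \right)} - 288\right)^{2} = \left(\frac{10}{3} - 288\right)^{2} = \left(- \frac{854}{3}\right)^{2} = \frac{729316}{9}$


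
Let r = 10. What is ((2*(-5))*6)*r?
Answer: -600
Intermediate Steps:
((2*(-5))*6)*r = ((2*(-5))*6)*10 = -10*6*10 = -60*10 = -600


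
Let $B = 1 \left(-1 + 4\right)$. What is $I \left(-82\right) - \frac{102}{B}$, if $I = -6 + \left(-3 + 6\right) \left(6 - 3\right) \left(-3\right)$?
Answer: $2672$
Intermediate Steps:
$B = 3$ ($B = 1 \cdot 3 = 3$)
$I = -33$ ($I = -6 + 3 \cdot 3 \left(-3\right) = -6 + 9 \left(-3\right) = -6 - 27 = -33$)
$I \left(-82\right) - \frac{102}{B} = \left(-33\right) \left(-82\right) - \frac{102}{3} = 2706 - 34 = 2672$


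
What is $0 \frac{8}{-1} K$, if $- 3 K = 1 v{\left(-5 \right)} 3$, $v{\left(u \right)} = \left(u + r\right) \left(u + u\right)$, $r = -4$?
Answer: $0$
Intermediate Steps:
$v{\left(u \right)} = 2 u \left(-4 + u\right)$ ($v{\left(u \right)} = \left(u - 4\right) \left(u + u\right) = \left(-4 + u\right) 2 u = 2 u \left(-4 + u\right)$)
$K = -90$ ($K = - \frac{1 \cdot 2 \left(-5\right) \left(-4 - 5\right) 3}{3} = - \frac{1 \cdot 2 \left(-5\right) \left(-9\right) 3}{3} = - \frac{1 \cdot 90 \cdot 3}{3} = - \frac{90 \cdot 3}{3} = \left(- \frac{1}{3}\right) 270 = -90$)
$0 \frac{8}{-1} K = 0 \frac{8}{-1} \left(-90\right) = 0 \cdot 8 \left(-1\right) \left(-90\right) = 0 \left(-8\right) \left(-90\right) = 0 \left(-90\right) = 0$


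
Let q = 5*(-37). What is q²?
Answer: 34225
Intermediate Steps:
q = -185
q² = (-185)² = 34225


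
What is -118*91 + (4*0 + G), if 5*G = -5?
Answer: -10739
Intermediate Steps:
G = -1 (G = (⅕)*(-5) = -1)
-118*91 + (4*0 + G) = -118*91 + (4*0 - 1) = -10738 + (0 - 1) = -10738 - 1 = -10739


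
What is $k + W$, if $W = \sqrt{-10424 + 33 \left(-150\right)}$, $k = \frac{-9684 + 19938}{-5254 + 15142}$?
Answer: $\frac{1709}{1648} + i \sqrt{15374} \approx 1.037 + 123.99 i$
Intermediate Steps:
$k = \frac{1709}{1648}$ ($k = \frac{10254}{9888} = 10254 \cdot \frac{1}{9888} = \frac{1709}{1648} \approx 1.037$)
$W = i \sqrt{15374}$ ($W = \sqrt{-10424 - 4950} = \sqrt{-15374} = i \sqrt{15374} \approx 123.99 i$)
$k + W = \frac{1709}{1648} + i \sqrt{15374}$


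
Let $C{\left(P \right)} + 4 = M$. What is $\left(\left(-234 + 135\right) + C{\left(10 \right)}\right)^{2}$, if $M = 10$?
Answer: $8649$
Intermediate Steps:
$C{\left(P \right)} = 6$ ($C{\left(P \right)} = -4 + 10 = 6$)
$\left(\left(-234 + 135\right) + C{\left(10 \right)}\right)^{2} = \left(\left(-234 + 135\right) + 6\right)^{2} = \left(-99 + 6\right)^{2} = \left(-93\right)^{2} = 8649$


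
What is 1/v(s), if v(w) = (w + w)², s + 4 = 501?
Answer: 1/988036 ≈ 1.0121e-6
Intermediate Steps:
s = 497 (s = -4 + 501 = 497)
v(w) = 4*w² (v(w) = (2*w)² = 4*w²)
1/v(s) = 1/(4*497²) = 1/(4*247009) = 1/988036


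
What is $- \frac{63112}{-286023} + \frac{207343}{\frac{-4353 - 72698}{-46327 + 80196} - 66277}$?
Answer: $- \frac{1866921913501973}{642068081197572} \approx -2.9077$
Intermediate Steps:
$- \frac{63112}{-286023} + \frac{207343}{\frac{-4353 - 72698}{-46327 + 80196} - 66277} = \left(-63112\right) \left(- \frac{1}{286023}\right) + \frac{207343}{- \frac{77051}{33869} - 66277} = \frac{63112}{286023} + \frac{207343}{\left(-77051\right) \frac{1}{33869} - 66277} = \frac{63112}{286023} + \frac{207343}{- \frac{77051}{33869} - 66277} = \frac{63112}{286023} + \frac{207343}{- \frac{2244812764}{33869}} = \frac{63112}{286023} + 207343 \left(- \frac{33869}{2244812764}\right) = \frac{63112}{286023} - \frac{7022500067}{2244812764} = - \frac{1866921913501973}{642068081197572}$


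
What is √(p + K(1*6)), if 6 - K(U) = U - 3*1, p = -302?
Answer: I*√299 ≈ 17.292*I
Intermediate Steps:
K(U) = 9 - U (K(U) = 6 - (U - 3*1) = 6 - (U - 3) = 6 - (-3 + U) = 6 + (3 - U) = 9 - U)
√(p + K(1*6)) = √(-302 + (9 - 6)) = √(-302 + 3) = √(-299) = I*√299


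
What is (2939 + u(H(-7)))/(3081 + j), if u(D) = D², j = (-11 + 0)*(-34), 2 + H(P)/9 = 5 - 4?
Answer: 604/691 ≈ 0.87410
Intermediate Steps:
H(P) = -9 (H(P) = -18 + 9*(5 - 4) = -18 + 9*1 = -18 + 9 = -9)
j = 374 (j = -11*(-34) = 374)
(2939 + u(H(-7)))/(3081 + j) = (2939 + (-9)²)/(3081 + 374) = (2939 + 81)/3455 = 3020*(1/3455) = 604/691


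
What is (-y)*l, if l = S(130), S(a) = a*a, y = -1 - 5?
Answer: 101400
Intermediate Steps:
y = -6
S(a) = a²
l = 16900 (l = 130² = 16900)
(-y)*l = -1*(-6)*16900 = 6*16900 = 101400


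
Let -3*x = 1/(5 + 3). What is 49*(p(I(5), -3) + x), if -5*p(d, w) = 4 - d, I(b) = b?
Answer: 931/120 ≈ 7.7583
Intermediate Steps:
p(d, w) = -⅘ + d/5 (p(d, w) = -(4 - d)/5 = -⅘ + d/5)
x = -1/24 (x = -1/(3*(5 + 3)) = -⅓/8 = -⅓*⅛ = -1/24 ≈ -0.041667)
49*(p(I(5), -3) + x) = 49*((-⅘ + (⅕)*5) - 1/24) = 49*((-⅘ + 1) - 1/24) = 49*(⅕ - 1/24) = 49*(19/120) = 931/120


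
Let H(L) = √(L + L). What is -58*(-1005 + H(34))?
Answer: 58290 - 116*√17 ≈ 57812.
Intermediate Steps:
H(L) = √2*√L (H(L) = √(2*L) = √2*√L)
-58*(-1005 + H(34)) = -58*(-1005 + √2*√34) = -58*(-1005 + 2*√17) = 58290 - 116*√17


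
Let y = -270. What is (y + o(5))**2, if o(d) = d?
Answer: 70225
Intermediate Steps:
(y + o(5))**2 = (-270 + 5)**2 = (-265)**2 = 70225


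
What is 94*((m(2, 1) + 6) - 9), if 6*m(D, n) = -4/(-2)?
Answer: -752/3 ≈ -250.67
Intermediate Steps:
m(D, n) = 1/3 (m(D, n) = (-4/(-2))/6 = (-4*(-1/2))/6 = (1/6)*2 = 1/3)
94*((m(2, 1) + 6) - 9) = 94*((1/3 + 6) - 9) = 94*(19/3 - 9) = 94*(-8/3) = -752/3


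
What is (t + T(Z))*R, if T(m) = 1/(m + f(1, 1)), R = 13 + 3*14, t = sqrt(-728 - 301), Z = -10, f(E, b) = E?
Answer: -55/9 + 385*I*sqrt(21) ≈ -6.1111 + 1764.3*I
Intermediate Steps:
t = 7*I*sqrt(21) (t = sqrt(-1029) = 7*I*sqrt(21) ≈ 32.078*I)
R = 55 (R = 13 + 42 = 55)
T(m) = 1/(1 + m) (T(m) = 1/(m + 1) = 1/(1 + m))
(t + T(Z))*R = (7*I*sqrt(21) + 1/(1 - 10))*55 = (7*I*sqrt(21) + 1/(-9))*55 = (7*I*sqrt(21) - 1/9)*55 = (-1/9 + 7*I*sqrt(21))*55 = -55/9 + 385*I*sqrt(21)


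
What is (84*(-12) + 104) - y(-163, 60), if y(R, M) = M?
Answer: -964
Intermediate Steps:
(84*(-12) + 104) - y(-163, 60) = (84*(-12) + 104) - 1*60 = (-1008 + 104) - 60 = -904 - 60 = -964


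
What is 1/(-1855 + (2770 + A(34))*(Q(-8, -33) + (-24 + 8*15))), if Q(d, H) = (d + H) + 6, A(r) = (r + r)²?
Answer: 1/449179 ≈ 2.2263e-6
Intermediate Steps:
A(r) = 4*r² (A(r) = (2*r)² = 4*r²)
Q(d, H) = 6 + H + d (Q(d, H) = (H + d) + 6 = 6 + H + d)
1/(-1855 + (2770 + A(34))*(Q(-8, -33) + (-24 + 8*15))) = 1/(-1855 + (2770 + 4*34²)*((6 - 33 - 8) + (-24 + 8*15))) = 1/(-1855 + (2770 + 4*1156)*(-35 + (-24 + 120))) = 1/(-1855 + (2770 + 4624)*(-35 + 96)) = 1/(-1855 + 7394*61) = 1/(-1855 + 451034) = 1/449179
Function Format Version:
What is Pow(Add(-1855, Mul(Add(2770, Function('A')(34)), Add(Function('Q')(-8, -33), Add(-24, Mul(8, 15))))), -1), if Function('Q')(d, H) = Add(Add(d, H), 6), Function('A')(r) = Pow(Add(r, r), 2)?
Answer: Rational(1, 449179) ≈ 2.2263e-6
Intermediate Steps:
Function('A')(r) = Mul(4, Pow(r, 2)) (Function('A')(r) = Pow(Mul(2, r), 2) = Mul(4, Pow(r, 2)))
Function('Q')(d, H) = Add(6, H, d) (Function('Q')(d, H) = Add(Add(H, d), 6) = Add(6, H, d))
Pow(Add(-1855, Mul(Add(2770, Function('A')(34)), Add(Function('Q')(-8, -33), Add(-24, Mul(8, 15))))), -1) = Pow(Add(-1855, Mul(Add(2770, Mul(4, Pow(34, 2))), Add(Add(6, -33, -8), Add(-24, Mul(8, 15))))), -1) = Pow(Add(-1855, Mul(Add(2770, Mul(4, 1156)), Add(-35, Add(-24, 120)))), -1) = Pow(Add(-1855, Mul(Add(2770, 4624), Add(-35, 96))), -1) = Pow(Add(-1855, Mul(7394, 61)), -1) = Pow(Add(-1855, 451034), -1) = Pow(449179, -1) = Rational(1, 449179)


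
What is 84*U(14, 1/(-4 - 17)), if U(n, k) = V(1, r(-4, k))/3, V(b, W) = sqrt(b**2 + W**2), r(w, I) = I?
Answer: 4*sqrt(442)/3 ≈ 28.032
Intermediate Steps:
V(b, W) = sqrt(W**2 + b**2)
U(n, k) = sqrt(1 + k**2)/3 (U(n, k) = sqrt(k**2 + 1**2)/3 = sqrt(k**2 + 1)*(1/3) = sqrt(1 + k**2)*(1/3) = sqrt(1 + k**2)/3)
84*U(14, 1/(-4 - 17)) = 84*(sqrt(1 + (1/(-4 - 17))**2)/3) = 84*(sqrt(1 + (1/(-21))**2)/3) = 84*(sqrt(1 + (-1/21)**2)/3) = 84*(sqrt(1 + 1/441)/3) = 84*(sqrt(442/441)/3) = 84*((sqrt(442)/21)/3) = 84*(sqrt(442)/63) = 4*sqrt(442)/3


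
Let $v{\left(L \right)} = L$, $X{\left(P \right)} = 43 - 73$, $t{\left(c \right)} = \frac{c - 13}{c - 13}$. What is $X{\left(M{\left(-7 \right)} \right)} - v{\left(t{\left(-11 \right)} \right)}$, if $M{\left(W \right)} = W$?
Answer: $-31$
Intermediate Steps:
$t{\left(c \right)} = 1$ ($t{\left(c \right)} = \frac{-13 + c}{-13 + c} = 1$)
$X{\left(P \right)} = -30$ ($X{\left(P \right)} = 43 - 73 = -30$)
$X{\left(M{\left(-7 \right)} \right)} - v{\left(t{\left(-11 \right)} \right)} = -30 - 1 = -31$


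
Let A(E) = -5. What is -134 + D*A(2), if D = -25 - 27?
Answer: 126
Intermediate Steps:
D = -52
-134 + D*A(2) = -134 - 52*(-5) = -134 + 260 = 126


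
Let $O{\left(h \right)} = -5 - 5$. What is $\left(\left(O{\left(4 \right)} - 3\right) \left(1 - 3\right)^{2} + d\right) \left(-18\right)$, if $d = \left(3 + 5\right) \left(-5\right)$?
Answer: $1656$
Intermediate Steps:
$O{\left(h \right)} = -10$ ($O{\left(h \right)} = -5 - 5 = -10$)
$d = -40$ ($d = 8 \left(-5\right) = -40$)
$\left(\left(O{\left(4 \right)} - 3\right) \left(1 - 3\right)^{2} + d\right) \left(-18\right) = \left(\left(-10 - 3\right) \left(1 - 3\right)^{2} - 40\right) \left(-18\right) = \left(- 13 \left(-2\right)^{2} - 40\right) \left(-18\right) = \left(\left(-13\right) 4 - 40\right) \left(-18\right) = \left(-52 - 40\right) \left(-18\right) = \left(-92\right) \left(-18\right) = 1656$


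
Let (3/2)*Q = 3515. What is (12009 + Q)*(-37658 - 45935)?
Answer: -3599263801/3 ≈ -1.1998e+9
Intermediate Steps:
Q = 7030/3 (Q = (2/3)*3515 = 7030/3 ≈ 2343.3)
(12009 + Q)*(-37658 - 45935) = (12009 + 7030/3)*(-37658 - 45935) = (43057/3)*(-83593) = -3599263801/3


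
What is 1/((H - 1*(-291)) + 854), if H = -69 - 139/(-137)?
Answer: 137/147551 ≈ 0.00092849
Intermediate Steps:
H = -9314/137 (H = -69 - 139*(-1/137) = -69 + 139/137 = -9314/137 ≈ -67.985)
1/((H - 1*(-291)) + 854) = 1/((-9314/137 - 1*(-291)) + 854) = 1/((-9314/137 + 291) + 854) = 1/(30553/137 + 854) = 1/(147551/137) = 137/147551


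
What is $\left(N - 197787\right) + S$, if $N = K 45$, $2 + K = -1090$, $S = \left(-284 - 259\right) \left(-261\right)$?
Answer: $-105204$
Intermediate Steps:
$S = 141723$ ($S = \left(-543\right) \left(-261\right) = 141723$)
$K = -1092$ ($K = -2 - 1090 = -1092$)
$N = -49140$ ($N = \left(-1092\right) 45 = -49140$)
$\left(N - 197787\right) + S = \left(-49140 - 197787\right) + 141723 = -246927 + 141723 = -105204$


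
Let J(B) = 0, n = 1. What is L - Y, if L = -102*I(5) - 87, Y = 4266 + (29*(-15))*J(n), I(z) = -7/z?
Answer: -21051/5 ≈ -4210.2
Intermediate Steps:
Y = 4266 (Y = 4266 + (29*(-15))*0 = 4266 - 435*0 = 4266 + 0 = 4266)
L = 279/5 (L = -(-714)/5 - 87 = -102*(-7/5) - 87 = 714/5 - 87 = 279/5 ≈ 55.800)
L - Y = 279/5 - 1*4266 = 279/5 - 4266 = -21051/5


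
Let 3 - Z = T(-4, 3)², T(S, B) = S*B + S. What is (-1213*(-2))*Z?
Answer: -613778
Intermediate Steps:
T(S, B) = S + B*S (T(S, B) = B*S + S = S + B*S)
Z = -253 (Z = 3 - (-4*(1 + 3))² = 3 - (-4*4)² = 3 - 1*(-16)² = 3 - 1*256 = 3 - 256 = -253)
(-1213*(-2))*Z = -1213*(-2)*(-253) = 2426*(-253) = -613778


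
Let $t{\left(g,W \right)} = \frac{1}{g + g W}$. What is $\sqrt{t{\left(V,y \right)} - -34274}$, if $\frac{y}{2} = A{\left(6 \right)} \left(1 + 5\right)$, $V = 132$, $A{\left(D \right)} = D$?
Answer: $\frac{\sqrt{795606614385}}{4818} \approx 185.13$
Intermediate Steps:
$y = 72$ ($y = 2 \cdot 6 \left(1 + 5\right) = 2 \cdot 6 \cdot 6 = 2 \cdot 36 = 72$)
$t{\left(g,W \right)} = \frac{1}{g + W g}$
$\sqrt{t{\left(V,y \right)} - -34274} = \sqrt{\frac{1}{132 \left(1 + 72\right)} - -34274} = \sqrt{\frac{1}{132 \cdot 73} + 34274} = \sqrt{\frac{1}{132} \cdot \frac{1}{73} + 34274} = \sqrt{\frac{1}{9636} + 34274} = \sqrt{\frac{330264265}{9636}} = \frac{\sqrt{795606614385}}{4818}$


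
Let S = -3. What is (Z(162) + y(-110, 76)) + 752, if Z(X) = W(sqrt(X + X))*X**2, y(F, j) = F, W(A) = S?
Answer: -78090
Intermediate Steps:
W(A) = -3
Z(X) = -3*X**2
(Z(162) + y(-110, 76)) + 752 = (-3*162**2 - 110) + 752 = (-3*26244 - 110) + 752 = (-78732 - 110) + 752 = -78842 + 752 = -78090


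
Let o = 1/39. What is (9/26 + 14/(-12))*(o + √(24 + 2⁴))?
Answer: -32/1521 - 64*√10/39 ≈ -5.2104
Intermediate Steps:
o = 1/39 ≈ 0.025641
(9/26 + 14/(-12))*(o + √(24 + 2⁴)) = (9/26 + 14/(-12))*(1/39 + √(24 + 2⁴)) = (9*(1/26) + 14*(-1/12))*(1/39 + √(24 + 16)) = (9/26 - 7/6)*(1/39 + √40) = -32*(1/39 + 2*√10)/39 = -32/1521 - 64*√10/39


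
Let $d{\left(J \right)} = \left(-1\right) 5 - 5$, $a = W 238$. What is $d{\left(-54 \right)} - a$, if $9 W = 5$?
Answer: $- \frac{1280}{9} \approx -142.22$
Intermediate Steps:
$W = \frac{5}{9}$ ($W = \frac{1}{9} \cdot 5 = \frac{5}{9} \approx 0.55556$)
$a = \frac{1190}{9}$ ($a = \frac{5}{9} \cdot 238 = \frac{1190}{9} \approx 132.22$)
$d{\left(J \right)} = -10$ ($d{\left(J \right)} = -5 - 5 = -10$)
$d{\left(-54 \right)} - a = -10 - \frac{1190}{9} = - \frac{1280}{9}$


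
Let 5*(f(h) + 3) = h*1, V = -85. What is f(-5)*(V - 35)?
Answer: 480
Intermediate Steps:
f(h) = -3 + h/5 (f(h) = -3 + (h*1)/5 = -3 + h/5)
f(-5)*(V - 35) = (-3 + (⅕)*(-5))*(-85 - 35) = (-3 - 1)*(-120) = -4*(-120) = 480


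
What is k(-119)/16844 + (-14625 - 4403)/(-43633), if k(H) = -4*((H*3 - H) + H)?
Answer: 95703889/183738563 ≈ 0.52087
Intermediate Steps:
k(H) = -12*H (k(H) = -4*((3*H - H) + H) = -4*(2*H + H) = -12*H)
k(-119)/16844 + (-14625 - 4403)/(-43633) = -12*(-119)/16844 + (-14625 - 4403)/(-43633) = 1428*(1/16844) - 19028*(-1/43633) = 357/4211 + 19028/43633 = 95703889/183738563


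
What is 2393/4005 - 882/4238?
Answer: 3304562/8486595 ≈ 0.38939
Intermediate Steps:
2393/4005 - 882/4238 = 2393*(1/4005) - 882*1/4238 = 2393/4005 - 441/2119 = 3304562/8486595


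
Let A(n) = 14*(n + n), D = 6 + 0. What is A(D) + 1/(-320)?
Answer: 53759/320 ≈ 168.00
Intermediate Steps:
D = 6
A(n) = 28*n (A(n) = 14*(2*n) = 28*n)
A(D) + 1/(-320) = 28*6 + 1/(-320) = 168 - 1/320 = 53759/320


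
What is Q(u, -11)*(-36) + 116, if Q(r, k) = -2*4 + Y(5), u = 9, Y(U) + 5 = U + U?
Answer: 224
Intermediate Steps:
Y(U) = -5 + 2*U (Y(U) = -5 + (U + U) = -5 + 2*U)
Q(r, k) = -3 (Q(r, k) = -2*4 + (-5 + 2*5) = -8 + (-5 + 10) = -8 + 5 = -3)
Q(u, -11)*(-36) + 116 = -3*(-36) + 116 = 108 + 116 = 224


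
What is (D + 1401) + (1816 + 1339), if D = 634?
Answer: 5190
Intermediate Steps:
(D + 1401) + (1816 + 1339) = (634 + 1401) + (1816 + 1339) = 2035 + 3155 = 5190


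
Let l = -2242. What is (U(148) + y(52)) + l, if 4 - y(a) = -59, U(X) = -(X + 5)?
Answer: -2332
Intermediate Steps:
U(X) = -5 - X (U(X) = -(5 + X) = -5 - X)
y(a) = 63 (y(a) = 4 - 1*(-59) = 4 + 59 = 63)
(U(148) + y(52)) + l = ((-5 - 1*148) + 63) - 2242 = ((-5 - 148) + 63) - 2242 = (-153 + 63) - 2242 = -90 - 2242 = -2332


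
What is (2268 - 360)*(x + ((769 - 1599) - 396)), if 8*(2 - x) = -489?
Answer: -4437531/2 ≈ -2.2188e+6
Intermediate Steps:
x = 505/8 (x = 2 - 1/8*(-489) = 2 + 489/8 = 505/8 ≈ 63.125)
(2268 - 360)*(x + ((769 - 1599) - 396)) = (2268 - 360)*(505/8 + ((769 - 1599) - 396)) = 1908*(505/8 + (-830 - 396)) = 1908*(505/8 - 1226) = 1908*(-9303/8) = -4437531/2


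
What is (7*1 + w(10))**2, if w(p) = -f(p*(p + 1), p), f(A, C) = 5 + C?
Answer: 64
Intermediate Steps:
w(p) = -5 - p (w(p) = -(5 + p) = -5 - p)
(7*1 + w(10))**2 = (7*1 + (-5 - 1*10))**2 = (7 + (-5 - 10))**2 = (7 - 15)**2 = (-8)**2 = 64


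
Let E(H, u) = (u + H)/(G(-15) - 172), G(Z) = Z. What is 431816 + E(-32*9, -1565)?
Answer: 4750085/11 ≈ 4.3183e+5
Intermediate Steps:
E(H, u) = -H/187 - u/187 (E(H, u) = (u + H)/(-15 - 172) = (H + u)/(-187) = (H + u)*(-1/187) = -H/187 - u/187)
431816 + E(-32*9, -1565) = 431816 + (-(-32)*9/187 - 1/187*(-1565)) = 431816 + (-1/187*(-288) + 1565/187) = 431816 + (288/187 + 1565/187) = 431816 + 109/11 = 4750085/11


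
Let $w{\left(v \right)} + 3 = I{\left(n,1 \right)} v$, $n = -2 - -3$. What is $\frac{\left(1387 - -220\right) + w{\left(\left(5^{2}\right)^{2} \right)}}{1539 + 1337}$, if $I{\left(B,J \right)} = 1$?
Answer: $\frac{2229}{2876} \approx 0.77503$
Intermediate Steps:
$n = 1$ ($n = -2 + 3 = 1$)
$w{\left(v \right)} = -3 + v$ ($w{\left(v \right)} = -3 + 1 v = -3 + v$)
$\frac{\left(1387 - -220\right) + w{\left(\left(5^{2}\right)^{2} \right)}}{1539 + 1337} = \frac{\left(1387 - -220\right) - \left(3 - \left(5^{2}\right)^{2}\right)}{1539 + 1337} = \frac{\left(1387 + 220\right) - \left(3 - 25^{2}\right)}{2876} = \left(1607 + \left(-3 + 625\right)\right) \frac{1}{2876} = \left(1607 + 622\right) \frac{1}{2876} = 2229 \cdot \frac{1}{2876} = \frac{2229}{2876}$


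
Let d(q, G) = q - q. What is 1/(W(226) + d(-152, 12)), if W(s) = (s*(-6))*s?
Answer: -1/306456 ≈ -3.2631e-6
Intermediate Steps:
d(q, G) = 0
W(s) = -6*s² (W(s) = (-6*s)*s = -6*s²)
1/(W(226) + d(-152, 12)) = 1/(-6*226² + 0) = 1/(-6*51076 + 0) = 1/(-306456 + 0) = 1/(-306456) = -1/306456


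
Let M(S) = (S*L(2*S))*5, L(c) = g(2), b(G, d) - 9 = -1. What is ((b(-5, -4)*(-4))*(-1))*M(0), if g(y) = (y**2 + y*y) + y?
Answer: 0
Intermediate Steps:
b(G, d) = 8 (b(G, d) = 9 - 1 = 8)
g(y) = y + 2*y**2 (g(y) = (y**2 + y**2) + y = 2*y**2 + y = y + 2*y**2)
L(c) = 10 (L(c) = 2*(1 + 2*2) = 2*(1 + 4) = 2*5 = 10)
M(S) = 50*S (M(S) = (S*10)*5 = (10*S)*5 = 50*S)
((b(-5, -4)*(-4))*(-1))*M(0) = ((8*(-4))*(-1))*(50*0) = -32*(-1)*0 = 32*0 = 0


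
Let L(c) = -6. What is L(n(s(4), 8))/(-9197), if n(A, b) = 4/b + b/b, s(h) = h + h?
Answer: 6/9197 ≈ 0.00065239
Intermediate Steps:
s(h) = 2*h
n(A, b) = 1 + 4/b (n(A, b) = 4/b + 1 = 1 + 4/b)
L(n(s(4), 8))/(-9197) = -6/(-9197) = -6*(-1/9197) = 6/9197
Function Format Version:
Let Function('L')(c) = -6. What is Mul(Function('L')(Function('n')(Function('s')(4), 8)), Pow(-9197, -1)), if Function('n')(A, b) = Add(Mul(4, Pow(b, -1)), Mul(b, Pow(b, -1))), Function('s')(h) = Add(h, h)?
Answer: Rational(6, 9197) ≈ 0.00065239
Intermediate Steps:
Function('s')(h) = Mul(2, h)
Function('n')(A, b) = Add(1, Mul(4, Pow(b, -1))) (Function('n')(A, b) = Add(Mul(4, Pow(b, -1)), 1) = Add(1, Mul(4, Pow(b, -1))))
Mul(Function('L')(Function('n')(Function('s')(4), 8)), Pow(-9197, -1)) = Mul(-6, Pow(-9197, -1)) = Mul(-6, Rational(-1, 9197)) = Rational(6, 9197)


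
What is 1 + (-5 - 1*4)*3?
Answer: -26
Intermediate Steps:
1 + (-5 - 1*4)*3 = 1 + (-5 - 4)*3 = 1 - 9*3 = 1 - 27 = -26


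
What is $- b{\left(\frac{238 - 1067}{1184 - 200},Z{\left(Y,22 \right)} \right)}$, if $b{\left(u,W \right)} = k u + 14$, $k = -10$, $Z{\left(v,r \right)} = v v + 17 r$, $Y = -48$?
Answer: $- \frac{11033}{492} \approx -22.425$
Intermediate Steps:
$Z{\left(v,r \right)} = v^{2} + 17 r$
$b{\left(u,W \right)} = 14 - 10 u$ ($b{\left(u,W \right)} = - 10 u + 14 = 14 - 10 u$)
$- b{\left(\frac{238 - 1067}{1184 - 200},Z{\left(Y,22 \right)} \right)} = - (14 - 10 \frac{238 - 1067}{1184 - 200}) = - (14 - 10 \left(- \frac{829}{984}\right)) = - (14 - 10 \left(\left(-829\right) \frac{1}{984}\right)) = - (14 - - \frac{4145}{492}) = - (14 + \frac{4145}{492}) = \left(-1\right) \frac{11033}{492} = - \frac{11033}{492}$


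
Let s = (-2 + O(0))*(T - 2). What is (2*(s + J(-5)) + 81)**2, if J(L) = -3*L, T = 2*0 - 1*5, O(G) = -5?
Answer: 43681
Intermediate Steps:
T = -5 (T = 0 - 5 = -5)
s = 49 (s = (-2 - 5)*(-5 - 2) = -7*(-7) = 49)
(2*(s + J(-5)) + 81)**2 = (2*(49 - 3*(-5)) + 81)**2 = (2*(49 + 15) + 81)**2 = (2*64 + 81)**2 = (128 + 81)**2 = 209**2 = 43681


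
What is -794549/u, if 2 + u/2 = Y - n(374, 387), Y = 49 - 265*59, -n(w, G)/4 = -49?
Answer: 794549/31568 ≈ 25.169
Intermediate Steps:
n(w, G) = 196 (n(w, G) = -4*(-49) = 196)
Y = -15586 (Y = 49 - 15635 = -15586)
u = -31568 (u = -4 + 2*(-15586 - 1*196) = -4 + 2*(-15586 - 196) = -4 + 2*(-15782) = -4 - 31564 = -31568)
-794549/u = -794549/(-31568) = -794549*(-1/31568) = 794549/31568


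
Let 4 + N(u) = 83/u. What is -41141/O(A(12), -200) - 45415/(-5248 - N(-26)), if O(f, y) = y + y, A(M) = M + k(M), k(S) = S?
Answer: 6078229801/54504400 ≈ 111.52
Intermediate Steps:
N(u) = -4 + 83/u
A(M) = 2*M (A(M) = M + M = 2*M)
O(f, y) = 2*y
-41141/O(A(12), -200) - 45415/(-5248 - N(-26)) = -41141/(2*(-200)) - 45415/(-5248 - (-4 + 83/(-26))) = -41141/(-400) - 45415/(-5248 - (-4 + 83*(-1/26))) = -41141*(-1/400) - 45415/(-5248 - (-4 - 83/26)) = 41141/400 - 45415/(-5248 - 1*(-187/26)) = 41141/400 - 45415/(-5248 + 187/26) = 41141/400 - 45415/(-136261/26) = 41141/400 - 45415*(-26/136261) = 41141/400 + 1180790/136261 = 6078229801/54504400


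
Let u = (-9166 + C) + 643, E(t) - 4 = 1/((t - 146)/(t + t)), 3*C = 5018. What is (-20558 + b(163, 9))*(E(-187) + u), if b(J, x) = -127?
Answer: 15716842225/111 ≈ 1.4159e+8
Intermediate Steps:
C = 5018/3 (C = (1/3)*5018 = 5018/3 ≈ 1672.7)
E(t) = 4 + 2*t/(-146 + t) (E(t) = 4 + 1/((t - 146)/(t + t)) = 4 + 1/((-146 + t)/((2*t))) = 4 + 1/((-146 + t)*(1/(2*t))) = 4 + 1/((-146 + t)/(2*t)) = 4 + 2*t/(-146 + t))
u = -20551/3 (u = (-9166 + 5018/3) + 643 = -22480/3 + 643 = -20551/3 ≈ -6850.3)
(-20558 + b(163, 9))*(E(-187) + u) = (-20558 - 127)*(2*(-292 + 3*(-187))/(-146 - 187) - 20551/3) = -20685*(2*(-292 - 561)/(-333) - 20551/3) = -20685*(2*(-1/333)*(-853) - 20551/3) = -20685*(1706/333 - 20551/3) = -20685*(-2279455/333) = 15716842225/111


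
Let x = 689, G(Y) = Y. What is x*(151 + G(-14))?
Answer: 94393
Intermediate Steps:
x*(151 + G(-14)) = 689*(151 - 14) = 689*137 = 94393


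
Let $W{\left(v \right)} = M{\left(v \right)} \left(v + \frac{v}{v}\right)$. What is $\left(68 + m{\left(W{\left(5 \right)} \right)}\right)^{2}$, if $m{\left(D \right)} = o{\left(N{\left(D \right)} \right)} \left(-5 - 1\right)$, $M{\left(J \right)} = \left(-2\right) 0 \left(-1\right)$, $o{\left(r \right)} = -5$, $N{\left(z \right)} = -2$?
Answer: $9604$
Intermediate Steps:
$M{\left(J \right)} = 0$ ($M{\left(J \right)} = 0 \left(-1\right) = 0$)
$W{\left(v \right)} = 0$ ($W{\left(v \right)} = 0 \left(v + \frac{v}{v}\right) = 0 \left(v + 1\right) = 0 \left(1 + v\right) = 0$)
$m{\left(D \right)} = 30$ ($m{\left(D \right)} = - 5 \left(-5 - 1\right) = \left(-5\right) \left(-6\right) = 30$)
$\left(68 + m{\left(W{\left(5 \right)} \right)}\right)^{2} = \left(68 + 30\right)^{2} = 98^{2} = 9604$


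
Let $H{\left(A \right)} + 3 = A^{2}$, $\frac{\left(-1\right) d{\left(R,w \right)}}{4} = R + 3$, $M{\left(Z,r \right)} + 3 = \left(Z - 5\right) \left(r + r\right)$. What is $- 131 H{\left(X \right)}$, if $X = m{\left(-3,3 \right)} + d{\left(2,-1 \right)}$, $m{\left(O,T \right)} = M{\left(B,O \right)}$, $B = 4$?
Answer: $-37466$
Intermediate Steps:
$M{\left(Z,r \right)} = -3 + 2 r \left(-5 + Z\right)$ ($M{\left(Z,r \right)} = -3 + \left(Z - 5\right) \left(r + r\right) = -3 + \left(-5 + Z\right) 2 r = -3 + 2 r \left(-5 + Z\right)$)
$d{\left(R,w \right)} = -12 - 4 R$ ($d{\left(R,w \right)} = - 4 \left(R + 3\right) = - 4 \left(3 + R\right) = -12 - 4 R$)
$m{\left(O,T \right)} = -3 - 2 O$ ($m{\left(O,T \right)} = -3 - 10 O + 2 \cdot 4 O = -3 - 10 O + 8 O = -3 - 2 O$)
$X = -17$ ($X = \left(-3 - -6\right) - 20 = \left(-3 + 6\right) - 20 = 3 - 20 = -17$)
$H{\left(A \right)} = -3 + A^{2}$
$- 131 H{\left(X \right)} = - 131 \left(-3 + \left(-17\right)^{2}\right) = - 131 \left(-3 + 289\right) = \left(-131\right) 286 = -37466$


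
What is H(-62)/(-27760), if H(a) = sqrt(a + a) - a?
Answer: -31/13880 - I*sqrt(31)/13880 ≈ -0.0022334 - 0.00040114*I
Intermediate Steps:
H(a) = -a + sqrt(2)*sqrt(a) (H(a) = sqrt(2*a) - a = sqrt(2)*sqrt(a) - a = -a + sqrt(2)*sqrt(a))
H(-62)/(-27760) = (-1*(-62) + sqrt(2)*sqrt(-62))/(-27760) = (62 + sqrt(2)*(I*sqrt(62)))*(-1/27760) = (62 + 2*I*sqrt(31))*(-1/27760) = -31/13880 - I*sqrt(31)/13880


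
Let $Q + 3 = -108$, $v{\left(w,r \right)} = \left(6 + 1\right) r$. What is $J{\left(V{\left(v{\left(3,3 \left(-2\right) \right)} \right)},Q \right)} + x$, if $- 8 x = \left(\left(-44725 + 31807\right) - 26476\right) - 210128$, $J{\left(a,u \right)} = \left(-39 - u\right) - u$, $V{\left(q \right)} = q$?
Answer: $\frac{125493}{4} \approx 31373.0$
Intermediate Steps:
$v{\left(w,r \right)} = 7 r$
$Q = -111$ ($Q = -3 - 108 = -111$)
$J{\left(a,u \right)} = -39 - 2 u$
$x = \frac{124761}{4}$ ($x = - \frac{\left(\left(-44725 + 31807\right) - 26476\right) - 210128}{8} = - \frac{\left(-12918 - 26476\right) - 210128}{8} = - \frac{-39394 - 210128}{8} = \left(- \frac{1}{8}\right) \left(-249522\right) = \frac{124761}{4} \approx 31190.0$)
$J{\left(V{\left(v{\left(3,3 \left(-2\right) \right)} \right)},Q \right)} + x = \left(-39 - -222\right) + \frac{124761}{4} = \left(-39 + 222\right) + \frac{124761}{4} = 183 + \frac{124761}{4} = \frac{125493}{4}$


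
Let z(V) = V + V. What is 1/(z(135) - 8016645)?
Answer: -1/8016375 ≈ -1.2474e-7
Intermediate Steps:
z(V) = 2*V
1/(z(135) - 8016645) = 1/(2*135 - 8016645) = 1/(270 - 8016645) = 1/(-8016375) = -1/8016375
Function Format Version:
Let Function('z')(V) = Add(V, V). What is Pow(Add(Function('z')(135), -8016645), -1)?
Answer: Rational(-1, 8016375) ≈ -1.2474e-7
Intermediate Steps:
Function('z')(V) = Mul(2, V)
Pow(Add(Function('z')(135), -8016645), -1) = Pow(Add(Mul(2, 135), -8016645), -1) = Pow(Add(270, -8016645), -1) = Pow(-8016375, -1) = Rational(-1, 8016375)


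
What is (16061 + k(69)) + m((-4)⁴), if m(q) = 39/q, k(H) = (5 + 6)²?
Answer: 4142631/256 ≈ 16182.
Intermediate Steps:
k(H) = 121 (k(H) = 11² = 121)
(16061 + k(69)) + m((-4)⁴) = (16061 + 121) + 39/((-4)⁴) = 16182 + 39/256 = 4142631/256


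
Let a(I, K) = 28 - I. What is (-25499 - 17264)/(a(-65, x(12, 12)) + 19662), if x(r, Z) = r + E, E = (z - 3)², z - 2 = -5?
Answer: -42763/19755 ≈ -2.1647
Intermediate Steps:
z = -3 (z = 2 - 5 = -3)
E = 36 (E = (-3 - 3)² = (-6)² = 36)
x(r, Z) = 36 + r (x(r, Z) = r + 36 = 36 + r)
(-25499 - 17264)/(a(-65, x(12, 12)) + 19662) = (-25499 - 17264)/((28 - 1*(-65)) + 19662) = -42763/((28 + 65) + 19662) = -42763/(93 + 19662) = -42763/19755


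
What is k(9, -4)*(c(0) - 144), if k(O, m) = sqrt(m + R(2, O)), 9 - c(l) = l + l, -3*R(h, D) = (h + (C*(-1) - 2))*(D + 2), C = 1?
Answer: -45*I*sqrt(3) ≈ -77.942*I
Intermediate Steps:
R(h, D) = -(-3 + h)*(2 + D)/3 (R(h, D) = -(h + (1*(-1) - 2))*(D + 2)/3 = -(h + (-1 - 2))*(2 + D)/3 = -(h - 3)*(2 + D)/3 = -(-3 + h)*(2 + D)/3)
c(l) = 9 - 2*l (c(l) = 9 - (l + l) = 9 - 2*l)
k(O, m) = sqrt(2/3 + m + O/3) (k(O, m) = sqrt(m + (2 + O - 2/3*2 - 1/3*O*2)) = sqrt(m + (2 + O - 4/3 - 2*O/3)) = sqrt(m + (2/3 + O/3)) = sqrt(2/3 + m + O/3))
k(9, -4)*(c(0) - 144) = (sqrt(6 + 3*9 + 9*(-4))/3)*((9 - 2*0) - 144) = (sqrt(6 + 27 - 36)/3)*((9 + 0) - 144) = (sqrt(-3)/3)*(9 - 144) = ((I*sqrt(3))/3)*(-135) = (I*sqrt(3)/3)*(-135) = -45*I*sqrt(3)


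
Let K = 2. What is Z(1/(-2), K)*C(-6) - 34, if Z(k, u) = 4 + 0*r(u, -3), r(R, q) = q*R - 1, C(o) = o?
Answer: -58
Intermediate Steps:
r(R, q) = -1 + R*q (r(R, q) = R*q - 1 = -1 + R*q)
Z(k, u) = 4 (Z(k, u) = 4 + 0*(-1 + u*(-3)) = 4 + 0*(-1 - 3*u) = 4 + 0 = 4)
Z(1/(-2), K)*C(-6) - 34 = 4*(-6) - 34 = -24 - 34 = -58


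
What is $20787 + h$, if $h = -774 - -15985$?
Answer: $35998$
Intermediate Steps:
$h = 15211$ ($h = -774 + 15985 = 15211$)
$20787 + h = 20787 + 15211 = 35998$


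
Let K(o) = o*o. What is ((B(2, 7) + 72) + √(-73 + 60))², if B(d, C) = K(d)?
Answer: (76 + I*√13)² ≈ 5763.0 + 548.04*I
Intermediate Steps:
K(o) = o²
B(d, C) = d²
((B(2, 7) + 72) + √(-73 + 60))² = ((2² + 72) + √(-73 + 60))² = ((4 + 72) + √(-13))² = (76 + I*√13)²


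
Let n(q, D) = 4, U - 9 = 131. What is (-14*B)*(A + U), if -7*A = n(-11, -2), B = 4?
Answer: -7808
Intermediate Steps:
U = 140 (U = 9 + 131 = 140)
A = -4/7 (A = -⅐*4 = -4/7 ≈ -0.57143)
(-14*B)*(A + U) = (-14*4)*(-4/7 + 140) = -56*976/7 = -7808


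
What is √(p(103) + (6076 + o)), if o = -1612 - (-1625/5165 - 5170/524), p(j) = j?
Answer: √335275111036102/270646 ≈ 67.655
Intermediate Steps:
o = -433525897/270646 (o = -1612 - (-1625*1/5165 - 5170*1/524) = -1612 - (-325/1033 - 2585/262) = -1612 - 1*(-2755455/270646) = -1612 + 2755455/270646 = -433525897/270646 ≈ -1601.8)
√(p(103) + (6076 + o)) = √(103 + (6076 - 433525897/270646)) = √(103 + 1210919199/270646) = √(1238795737/270646) = √335275111036102/270646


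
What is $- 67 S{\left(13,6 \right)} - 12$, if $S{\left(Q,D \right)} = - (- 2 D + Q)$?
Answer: $55$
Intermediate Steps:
$S{\left(Q,D \right)} = - Q + 2 D$ ($S{\left(Q,D \right)} = - (Q - 2 D) = - Q + 2 D$)
$- 67 S{\left(13,6 \right)} - 12 = - 67 \left(\left(-1\right) 13 + 2 \cdot 6\right) - 12 = - 67 \left(-13 + 12\right) - 12 = \left(-67\right) \left(-1\right) - 12 = 67 - 12 = 55$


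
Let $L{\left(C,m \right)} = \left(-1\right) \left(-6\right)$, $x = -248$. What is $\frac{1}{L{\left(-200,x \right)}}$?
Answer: $\frac{1}{6} \approx 0.16667$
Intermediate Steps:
$L{\left(C,m \right)} = 6$
$\frac{1}{L{\left(-200,x \right)}} = \frac{1}{6}$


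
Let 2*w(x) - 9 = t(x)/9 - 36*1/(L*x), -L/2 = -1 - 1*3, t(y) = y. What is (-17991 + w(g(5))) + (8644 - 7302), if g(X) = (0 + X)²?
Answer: -14978881/900 ≈ -16643.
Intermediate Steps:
L = 8 (L = -2*(-1 - 1*3) = -2*(-1 - 3) = -2*(-4) = 8)
g(X) = X²
w(x) = 9/2 - 9/(4*x) + x/18 (w(x) = 9/2 + (x/9 - 36*1/(8*x))/2 = 9/2 + (x*(⅑) - 9/(2*x))/2 = 9/2 + (x/9 - 9/(2*x))/2 = 9/2 + (-9/(2*x) + x/9)/2 = 9/2 + (-9/(4*x) + x/18) = 9/2 - 9/(4*x) + x/18)
(-17991 + w(g(5))) + (8644 - 7302) = (-17991 + (-81 + 2*5²*(81 + 5²))/(36*(5²))) + (8644 - 7302) = (-17991 + (1/36)*(-81 + 2*25*(81 + 25))/25) + 1342 = (-17991 + (1/36)*(1/25)*(-81 + 2*25*106)) + 1342 = (-17991 + (1/36)*(1/25)*(-81 + 5300)) + 1342 = (-17991 + (1/36)*(1/25)*5219) + 1342 = (-17991 + 5219/900) + 1342 = -16186681/900 + 1342 = -14978881/900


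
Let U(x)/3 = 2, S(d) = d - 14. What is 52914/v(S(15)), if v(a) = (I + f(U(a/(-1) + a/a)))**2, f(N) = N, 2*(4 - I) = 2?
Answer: 17638/27 ≈ 653.26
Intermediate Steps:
S(d) = -14 + d
U(x) = 6 (U(x) = 3*2 = 6)
I = 3 (I = 4 - 1/2*2 = 4 - 1 = 3)
v(a) = 81 (v(a) = (3 + 6)**2 = 9**2 = 81)
52914/v(S(15)) = 52914/81 = 52914*(1/81) = 17638/27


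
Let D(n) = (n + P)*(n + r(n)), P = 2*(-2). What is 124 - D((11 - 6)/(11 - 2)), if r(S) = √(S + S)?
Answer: 10199/81 + 31*√10/27 ≈ 129.54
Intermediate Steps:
P = -4
r(S) = √2*√S (r(S) = √(2*S) = √2*√S)
D(n) = (-4 + n)*(n + √2*√n) (D(n) = (n - 4)*(n + √2*√n) = (-4 + n)*(n + √2*√n))
124 - D((11 - 6)/(11 - 2)) = 124 - (((11 - 6)/(11 - 2))² - 4*(11 - 6)/(11 - 2) + √2*((11 - 6)/(11 - 2))^(3/2) - 4*√2*√((11 - 6)/(11 - 2))) = 124 - ((5/9)² - 20/9 + √2*(5/9)^(3/2) - 4*√2*√(5/9)) = 124 - ((5*(⅑))² - 20/9 + √2*(5*(⅑))^(3/2) - 4*√2*√(5*(⅑))) = 124 - ((5/9)² - 4*5/9 + √2*(5/9)^(3/2) - 4*√2*√(5/9)) = 124 - (25/81 - 20/9 + √2*(5*√5/27) - 4*√2*√5/3) = 124 - (25/81 - 20/9 + 5*√10/27 - 4*√10/3) = 124 - (-155/81 - 31*√10/27) = 124 + (155/81 + 31*√10/27) = 10199/81 + 31*√10/27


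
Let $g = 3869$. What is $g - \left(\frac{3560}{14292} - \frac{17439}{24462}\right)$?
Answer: $\frac{12525988343}{3237138} \approx 3869.5$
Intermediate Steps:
$g - \left(\frac{3560}{14292} - \frac{17439}{24462}\right) = 3869 - \left(\frac{3560}{14292} - \frac{17439}{24462}\right) = 3869 - \left(3560 \cdot \frac{1}{14292} - \frac{5813}{8154}\right) = 3869 - \left(\frac{890}{3573} - \frac{5813}{8154}\right) = 3869 - - \frac{1501421}{3237138} = 3869 + \frac{1501421}{3237138} = \frac{12525988343}{3237138}$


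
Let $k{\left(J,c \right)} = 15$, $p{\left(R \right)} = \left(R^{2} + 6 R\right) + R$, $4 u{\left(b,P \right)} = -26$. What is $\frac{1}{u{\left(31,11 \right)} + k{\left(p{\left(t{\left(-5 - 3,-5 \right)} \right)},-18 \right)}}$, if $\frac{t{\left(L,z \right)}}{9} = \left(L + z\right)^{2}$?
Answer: $\frac{2}{17} \approx 0.11765$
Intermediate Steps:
$u{\left(b,P \right)} = - \frac{13}{2}$ ($u{\left(b,P \right)} = \frac{1}{4} \left(-26\right) = - \frac{13}{2}$)
$t{\left(L,z \right)} = 9 \left(L + z\right)^{2}$
$p{\left(R \right)} = R^{2} + 7 R$
$\frac{1}{u{\left(31,11 \right)} + k{\left(p{\left(t{\left(-5 - 3,-5 \right)} \right)},-18 \right)}} = \frac{1}{- \frac{13}{2} + 15} = \frac{1}{\frac{17}{2}} = \frac{2}{17}$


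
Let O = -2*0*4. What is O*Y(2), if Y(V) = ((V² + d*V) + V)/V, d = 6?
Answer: 0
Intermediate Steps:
Y(V) = (V² + 7*V)/V (Y(V) = ((V² + 6*V) + V)/V = (V² + 7*V)/V)
O = 0 (O = 0*4 = 0)
O*Y(2) = 0*(7 + 2) = 0*9 = 0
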